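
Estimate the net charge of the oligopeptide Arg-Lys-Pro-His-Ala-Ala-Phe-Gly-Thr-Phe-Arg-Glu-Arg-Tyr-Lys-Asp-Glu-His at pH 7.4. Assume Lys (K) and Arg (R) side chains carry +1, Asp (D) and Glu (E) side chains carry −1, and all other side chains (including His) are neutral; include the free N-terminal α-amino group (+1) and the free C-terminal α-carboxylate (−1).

+2

Positive (K, R): Arg1, Lys2, Arg11, Arg13, Lys15 → +5.
Negative (D, E): Glu12, Asp16, Glu17 → −3.
The N-terminus (+1) and C-terminus (−1) cancel.
Net charge = (+5) + (−3) = +2.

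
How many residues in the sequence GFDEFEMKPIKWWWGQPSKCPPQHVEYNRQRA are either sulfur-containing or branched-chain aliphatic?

Sulfur-containing: C, M. Branched-chain aliphatic: I, L, V.
Sulfur-containing residues here: M7, C20 (2).
Branched-chain aliphatic residues here: I10, V25 (2).
The two groups share no amino acid, so total = 2 + 2 = 4.

4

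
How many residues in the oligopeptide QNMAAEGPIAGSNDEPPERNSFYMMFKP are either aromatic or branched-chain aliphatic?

Aromatic: F, W, Y. Branched-chain aliphatic: I, L, V.
Aromatic residues here: F22, Y23, F26 (3).
Branched-chain aliphatic residues here: I9 (1).
The two groups share no amino acid, so total = 3 + 1 = 4.

4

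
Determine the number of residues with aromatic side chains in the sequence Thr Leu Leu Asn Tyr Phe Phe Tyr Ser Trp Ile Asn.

The aromatic amino acids are Phe (F, benzyl), Trp (W, indole), and Tyr (Y, phenol).
Matching residues: Tyr5, Phe6, Phe7, Tyr8, Trp10.

5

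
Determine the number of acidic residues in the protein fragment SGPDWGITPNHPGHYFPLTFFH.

1

Aspartate (D) and glutamate (E) have carboxylic-acid side chains and are the acidic amino acids.
Matching residues: D4.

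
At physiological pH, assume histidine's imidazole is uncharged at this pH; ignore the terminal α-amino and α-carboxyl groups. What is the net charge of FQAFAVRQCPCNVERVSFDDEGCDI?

Near pH 7.4, K and R contribute +1 each, D and E contribute −1 each, and every other side chain (His included, as stated) is uncharged.
Positive (K, R): R7, R15 → +2.
Negative (D, E): E14, D19, D20, E21, D24 → −5.
Net charge = (+2) + (−5) = −3.

-3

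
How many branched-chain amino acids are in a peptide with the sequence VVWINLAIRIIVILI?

11

The BCAAs are Val, Leu, and Ile — aliphatic side chains with a branch point.
Matching residues: V1, V2, I4, L6, I8, I10, I11, V12, I13, L14, I15.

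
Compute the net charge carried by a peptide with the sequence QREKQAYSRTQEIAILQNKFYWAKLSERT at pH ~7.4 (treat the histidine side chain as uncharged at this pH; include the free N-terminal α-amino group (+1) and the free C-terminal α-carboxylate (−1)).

+3

The side chains ionized at physiological pH are Lys/Arg (+1) and Asp/Glu (−1); with His treated as neutral, nothing else contributes.
Positive (K, R): R2, K4, R9, K19, K24, R28 → +6.
Negative (D, E): E3, E12, E27 → −3.
The N-terminus (+1) and C-terminus (−1) cancel.
Net charge = (+6) + (−3) = +3.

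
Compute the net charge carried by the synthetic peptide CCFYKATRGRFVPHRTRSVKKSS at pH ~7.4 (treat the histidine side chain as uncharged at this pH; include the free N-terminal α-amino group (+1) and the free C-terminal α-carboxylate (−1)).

The side chains ionized at physiological pH are Lys/Arg (+1) and Asp/Glu (−1); with His treated as neutral, nothing else contributes.
Positive (K, R): K5, R8, R10, R15, R17, K20, K21 → +7.
Negative (D, E): none → −0.
The N-terminus (+1) and C-terminus (−1) cancel.
Net charge = (+7) + (−0) = +7.

+7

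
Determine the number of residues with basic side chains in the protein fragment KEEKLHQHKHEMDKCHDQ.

8

The basic amino acids are Lys (K), Arg (R), and His (H).
Matching residues: K1, K4, H6, H8, K9, H10, K14, H16.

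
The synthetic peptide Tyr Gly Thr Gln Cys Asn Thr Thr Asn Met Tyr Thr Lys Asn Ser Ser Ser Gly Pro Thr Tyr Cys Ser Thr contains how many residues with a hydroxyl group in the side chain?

13

S, T, and Y are the three residues with a side-chain hydroxyl.
Matching residues: Tyr1, Thr3, Thr7, Thr8, Tyr11, Thr12, Ser15, Ser16, Ser17, Thr20, Tyr21, Ser23, Thr24.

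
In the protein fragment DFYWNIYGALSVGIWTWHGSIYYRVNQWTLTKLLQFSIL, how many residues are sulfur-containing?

0

The sulfur-bearing residues are cysteine (–SH) and methionine (–S–CH₃).
None of the 39 residues belong to this group.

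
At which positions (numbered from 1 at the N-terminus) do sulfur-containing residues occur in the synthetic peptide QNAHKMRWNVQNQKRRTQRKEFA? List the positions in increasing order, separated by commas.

Only Cys (C) and Met (M) have a sulfur atom in the side chain.
Matching residues: M6.

6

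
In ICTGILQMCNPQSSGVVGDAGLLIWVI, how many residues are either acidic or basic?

1

Acidic: D, E. Basic: H, K, R.
Acidic residues here: D19 (1).
Basic residues here: none (0).
The two groups share no amino acid, so total = 1 + 0 = 1.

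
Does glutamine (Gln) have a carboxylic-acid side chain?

No

The acidic residues are Asp (D) and Glu (E), whose side chains end in a carboxylate group.
Glutamine is not in this group.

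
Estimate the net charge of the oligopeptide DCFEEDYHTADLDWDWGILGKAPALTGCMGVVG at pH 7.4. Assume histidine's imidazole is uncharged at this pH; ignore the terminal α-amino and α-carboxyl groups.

-6

At pH ~7.4 the Lys and Arg side chains are protonated (+1), the Asp and Glu side chains are deprotonated (−1), and with His taken as neutral all other side chains carry no charge.
Positive (K, R): K21 → +1.
Negative (D, E): D1, E4, E5, D6, D11, D13, D15 → −7.
Net charge = (+1) + (−7) = −6.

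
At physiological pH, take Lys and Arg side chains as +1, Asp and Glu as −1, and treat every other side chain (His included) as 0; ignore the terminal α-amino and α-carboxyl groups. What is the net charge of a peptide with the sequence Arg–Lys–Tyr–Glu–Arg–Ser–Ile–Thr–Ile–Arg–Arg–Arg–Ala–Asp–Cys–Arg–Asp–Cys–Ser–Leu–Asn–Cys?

Positive (K, R): Arg1, Lys2, Arg5, Arg10, Arg11, Arg12, Arg16 → +7.
Negative (D, E): Glu4, Asp14, Asp17 → −3.
Net charge = (+7) + (−3) = +4.

+4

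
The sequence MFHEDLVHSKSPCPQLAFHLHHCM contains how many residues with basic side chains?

6

Lysine (K), arginine (R), and histidine (H) have basic, nitrogen-containing side chains.
Matching residues: H3, H8, K10, H19, H21, H22.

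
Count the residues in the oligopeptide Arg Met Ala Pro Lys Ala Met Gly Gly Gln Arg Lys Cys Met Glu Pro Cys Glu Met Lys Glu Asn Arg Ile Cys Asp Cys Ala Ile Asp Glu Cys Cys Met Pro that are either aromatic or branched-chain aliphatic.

Aromatic: F, W, Y. Branched-chain aliphatic: I, L, V.
Aromatic residues here: none (0).
Branched-chain aliphatic residues here: Ile24, Ile29 (2).
The two groups share no amino acid, so total = 0 + 2 = 2.

2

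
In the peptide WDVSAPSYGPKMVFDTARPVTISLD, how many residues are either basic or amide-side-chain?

Basic: H, K, R. Amide-side-chain: N, Q.
Basic residues here: K11, R18 (2).
Amide-side-chain residues here: none (0).
The two groups share no amino acid, so total = 2 + 0 = 2.

2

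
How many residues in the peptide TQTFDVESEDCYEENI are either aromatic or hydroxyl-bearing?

5

Aromatic: F, W, Y. Hydroxyl-bearing: S, T, Y.
Aromatic residues here: F4, Y12 (2).
Hydroxyl-bearing residues here: T1, T3, S8, Y12 (4).
Y is in both groups, so the 1 Y residue must not be double-counted.
Total = 2 + 4 − 1 = 5.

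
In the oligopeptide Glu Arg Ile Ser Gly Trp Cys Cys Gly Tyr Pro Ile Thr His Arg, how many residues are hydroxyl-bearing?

S, T, and Y are the three residues with a side-chain hydroxyl.
Matching residues: Ser4, Tyr10, Thr13.

3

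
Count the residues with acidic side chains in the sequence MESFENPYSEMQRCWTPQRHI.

3

The acidic residues are Asp (D) and Glu (E), whose side chains end in a carboxylate group.
Matching residues: E2, E5, E10.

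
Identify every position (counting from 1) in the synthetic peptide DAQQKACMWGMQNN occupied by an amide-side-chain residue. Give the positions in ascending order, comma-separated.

3, 4, 12, 13, 14

Only N (asparagine) and Q (glutamine) carry a side-chain carboxamide.
Matching residues: Q3, Q4, Q12, N13, N14.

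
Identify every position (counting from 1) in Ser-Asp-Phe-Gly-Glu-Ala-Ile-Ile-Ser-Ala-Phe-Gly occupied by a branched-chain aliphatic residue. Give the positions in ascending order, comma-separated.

Valine (V), leucine (L), and isoleucine (I) are the branched-chain amino acids.
Matching residues: Ile7, Ile8.

7, 8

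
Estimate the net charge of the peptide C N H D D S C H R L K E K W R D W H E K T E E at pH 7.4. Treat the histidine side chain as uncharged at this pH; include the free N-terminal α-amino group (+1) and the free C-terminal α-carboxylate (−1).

Near pH 7.4, K and R contribute +1 each, D and E contribute −1 each, and every other side chain (His included, as stated) is uncharged.
Positive (K, R): R9, K11, K13, R15, K20 → +5.
Negative (D, E): D4, D5, E12, D16, E19, E22, E23 → −7.
The N-terminus (+1) and C-terminus (−1) cancel.
Net charge = (+5) + (−7) = −2.

-2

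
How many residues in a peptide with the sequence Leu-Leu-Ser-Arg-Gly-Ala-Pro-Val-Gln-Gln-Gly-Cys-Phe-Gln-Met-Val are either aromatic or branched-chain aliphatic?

5

Aromatic: F, W, Y. Branched-chain aliphatic: I, L, V.
Aromatic residues here: Phe13 (1).
Branched-chain aliphatic residues here: Leu1, Leu2, Val8, Val16 (4).
The two groups share no amino acid, so total = 1 + 4 = 5.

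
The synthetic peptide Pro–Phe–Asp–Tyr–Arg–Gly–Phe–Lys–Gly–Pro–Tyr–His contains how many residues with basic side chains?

3

K, R, and H are the three residues with basic side chains (ε-amine, guanidinium, and imidazole respectively).
Matching residues: Arg5, Lys8, His12.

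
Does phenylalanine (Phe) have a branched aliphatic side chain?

The BCAAs are Val, Leu, and Ile — aliphatic side chains with a branch point.
Phenylalanine is not in this group.

No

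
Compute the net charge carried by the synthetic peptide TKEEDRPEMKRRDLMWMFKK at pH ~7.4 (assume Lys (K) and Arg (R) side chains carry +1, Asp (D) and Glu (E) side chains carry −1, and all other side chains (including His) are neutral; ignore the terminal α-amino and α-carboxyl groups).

Positive (K, R): K2, R6, K10, R11, R12, K19, K20 → +7.
Negative (D, E): E3, E4, D5, E8, D13 → −5.
Net charge = (+7) + (−5) = +2.

+2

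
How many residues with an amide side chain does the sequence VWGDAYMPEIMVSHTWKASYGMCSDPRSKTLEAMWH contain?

0

Only N (asparagine) and Q (glutamine) carry a side-chain carboxamide.
None of the 36 residues belong to this group.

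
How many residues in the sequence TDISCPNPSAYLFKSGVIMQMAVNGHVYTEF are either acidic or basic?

4

Acidic: D, E. Basic: H, K, R.
Acidic residues here: D2, E30 (2).
Basic residues here: K14, H26 (2).
The two groups share no amino acid, so total = 2 + 2 = 4.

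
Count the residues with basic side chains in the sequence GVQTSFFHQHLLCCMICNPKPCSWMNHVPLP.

Lysine (K), arginine (R), and histidine (H) have basic, nitrogen-containing side chains.
Matching residues: H8, H10, K20, H27.

4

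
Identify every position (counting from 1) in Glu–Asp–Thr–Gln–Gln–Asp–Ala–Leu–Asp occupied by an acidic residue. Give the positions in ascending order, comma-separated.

Aspartate (D) and glutamate (E) have carboxylic-acid side chains and are the acidic amino acids.
Matching residues: Glu1, Asp2, Asp6, Asp9.

1, 2, 6, 9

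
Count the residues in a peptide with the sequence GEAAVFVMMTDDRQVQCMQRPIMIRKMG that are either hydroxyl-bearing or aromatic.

Hydroxyl-bearing: S, T, Y. Aromatic: F, W, Y.
Hydroxyl-bearing residues here: T10 (1).
Aromatic residues here: F6 (1).
(Y belongs to both groups, but none appear in this sequence.) Total = 1 + 1 = 2.

2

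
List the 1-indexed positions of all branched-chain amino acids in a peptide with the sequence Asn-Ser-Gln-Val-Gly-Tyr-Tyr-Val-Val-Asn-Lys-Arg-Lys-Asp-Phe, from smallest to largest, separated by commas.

4, 8, 9

V, L, and I make up the branched-chain aliphatic group.
Matching residues: Val4, Val8, Val9.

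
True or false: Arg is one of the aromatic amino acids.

The aromatic amino acids are Phe (F, benzyl), Trp (W, indole), and Tyr (Y, phenol).
Arginine is not in this group.

False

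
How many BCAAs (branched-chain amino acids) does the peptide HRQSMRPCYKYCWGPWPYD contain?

0

Valine (V), leucine (L), and isoleucine (I) are the branched-chain amino acids.
None of the 19 residues belong to this group.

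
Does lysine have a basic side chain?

Yes

Lysine (K), arginine (R), and histidine (H) have basic, nitrogen-containing side chains.
Lysine is in this group.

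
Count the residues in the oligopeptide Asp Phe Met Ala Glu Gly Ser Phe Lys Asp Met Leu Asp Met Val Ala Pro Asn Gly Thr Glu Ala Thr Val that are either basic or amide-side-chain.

Basic: H, K, R. Amide-side-chain: N, Q.
Basic residues here: Lys9 (1).
Amide-side-chain residues here: Asn18 (1).
The two groups share no amino acid, so total = 1 + 1 = 2.

2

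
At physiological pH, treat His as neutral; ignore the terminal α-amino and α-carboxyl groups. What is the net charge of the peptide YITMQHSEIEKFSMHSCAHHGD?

Near pH 7.4, K and R contribute +1 each, D and E contribute −1 each, and every other side chain (His included, as stated) is uncharged.
Positive (K, R): K11 → +1.
Negative (D, E): E8, E10, D22 → −3.
Net charge = (+1) + (−3) = −2.

-2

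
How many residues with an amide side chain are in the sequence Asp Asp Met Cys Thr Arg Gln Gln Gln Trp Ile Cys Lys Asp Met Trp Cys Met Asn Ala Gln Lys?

5

Asparagine (N) and glutamine (Q) have uncharged amide side chains.
Matching residues: Gln7, Gln8, Gln9, Asn19, Gln21.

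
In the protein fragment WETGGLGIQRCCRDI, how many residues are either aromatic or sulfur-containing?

Aromatic: F, W, Y. Sulfur-containing: C, M.
Aromatic residues here: W1 (1).
Sulfur-containing residues here: C11, C12 (2).
The two groups share no amino acid, so total = 1 + 2 = 3.

3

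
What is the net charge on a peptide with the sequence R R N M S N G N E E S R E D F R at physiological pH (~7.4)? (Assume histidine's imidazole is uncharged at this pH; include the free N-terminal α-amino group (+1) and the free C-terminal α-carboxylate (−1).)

Near pH 7.4, K and R contribute +1 each, D and E contribute −1 each, and every other side chain (His included, as stated) is uncharged.
Positive (K, R): R1, R2, R12, R16 → +4.
Negative (D, E): E9, E10, E13, D14 → −4.
The N-terminus (+1) and C-terminus (−1) cancel.
Net charge = (+4) + (−4) = 0.

0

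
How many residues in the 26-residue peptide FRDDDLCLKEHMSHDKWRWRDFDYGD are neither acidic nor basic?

11

Acidic: D, E. Basic: K, R, H. All other residues are neither.
Matching residues: F1, L6, C7, L8, M12, S13, W17, W19, F22, Y24, G25.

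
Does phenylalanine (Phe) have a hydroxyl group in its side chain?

No

S, T, and Y are the three residues with a side-chain hydroxyl.
Phenylalanine is not in this group.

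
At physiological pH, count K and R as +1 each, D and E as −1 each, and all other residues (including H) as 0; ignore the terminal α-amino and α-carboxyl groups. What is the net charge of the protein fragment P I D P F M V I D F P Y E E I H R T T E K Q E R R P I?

-2

Positive (K, R): R17, K21, R24, R25 → +4.
Negative (D, E): D3, D9, E13, E14, E20, E23 → −6.
Net charge = (+4) + (−6) = −2.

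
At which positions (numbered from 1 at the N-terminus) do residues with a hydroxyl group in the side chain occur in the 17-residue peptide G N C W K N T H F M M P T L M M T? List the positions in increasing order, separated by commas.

7, 13, 17

The –OH-bearing residues are Ser, Thr (aliphatic alcohols), and Tyr (phenol).
Matching residues: T7, T13, T17.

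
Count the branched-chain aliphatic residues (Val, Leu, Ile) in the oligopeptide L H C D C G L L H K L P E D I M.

Matching residues: L1, L7, L8, L11, I15.

5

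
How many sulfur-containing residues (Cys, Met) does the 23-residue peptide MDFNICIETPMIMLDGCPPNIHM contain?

Matching residues: M1, C6, M11, M13, C17, M23.

6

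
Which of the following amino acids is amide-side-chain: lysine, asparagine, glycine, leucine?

asparagine

The amide-side-chain residues are Asn (N) and Gln (Q).
Of the listed options, only asparagine belongs to this group.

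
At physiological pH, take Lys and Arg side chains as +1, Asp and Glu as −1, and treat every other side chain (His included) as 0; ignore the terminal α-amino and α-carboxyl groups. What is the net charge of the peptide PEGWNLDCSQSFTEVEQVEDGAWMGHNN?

-6

Positive (K, R): none → +0.
Negative (D, E): E2, D7, E14, E16, E19, D20 → −6.
Net charge = (+0) + (−6) = −6.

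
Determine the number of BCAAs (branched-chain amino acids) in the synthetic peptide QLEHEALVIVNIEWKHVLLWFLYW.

The BCAAs are Val, Leu, and Ile — aliphatic side chains with a branch point.
Matching residues: L2, L7, V8, I9, V10, I12, V17, L18, L19, L22.

10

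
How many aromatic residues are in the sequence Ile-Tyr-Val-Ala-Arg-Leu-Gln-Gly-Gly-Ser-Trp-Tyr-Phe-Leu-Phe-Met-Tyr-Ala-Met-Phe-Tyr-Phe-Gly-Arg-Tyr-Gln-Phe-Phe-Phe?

The aromatic amino acids are Phe (F, benzyl), Trp (W, indole), and Tyr (Y, phenol).
Matching residues: Tyr2, Trp11, Tyr12, Phe13, Phe15, Tyr17, Phe20, Tyr21, Phe22, Tyr25, Phe27, Phe28, Phe29.

13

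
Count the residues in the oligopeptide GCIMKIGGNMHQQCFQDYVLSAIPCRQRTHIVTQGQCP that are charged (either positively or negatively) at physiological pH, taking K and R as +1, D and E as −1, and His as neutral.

4

Charged side chains at pH ~7.4: K, R (positive); D, E (negative).
Matching residues: K5, D17, R26, R28.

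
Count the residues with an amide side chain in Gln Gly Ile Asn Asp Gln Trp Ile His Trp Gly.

Only N (asparagine) and Q (glutamine) carry a side-chain carboxamide.
Matching residues: Gln1, Asn4, Gln6.

3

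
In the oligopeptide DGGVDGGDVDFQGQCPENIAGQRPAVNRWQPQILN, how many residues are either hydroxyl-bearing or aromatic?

2

Hydroxyl-bearing: S, T, Y. Aromatic: F, W, Y.
Hydroxyl-bearing residues here: none (0).
Aromatic residues here: F11, W29 (2).
(Y belongs to both groups, but none appear in this sequence.) Total = 0 + 2 = 2.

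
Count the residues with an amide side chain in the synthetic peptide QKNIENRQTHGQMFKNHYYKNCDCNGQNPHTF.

10

Only N (asparagine) and Q (glutamine) carry a side-chain carboxamide.
Matching residues: Q1, N3, N6, Q8, Q12, N16, N21, N25, Q27, N28.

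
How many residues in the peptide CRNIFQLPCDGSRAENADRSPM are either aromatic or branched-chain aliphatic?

Aromatic: F, W, Y. Branched-chain aliphatic: I, L, V.
Aromatic residues here: F5 (1).
Branched-chain aliphatic residues here: I4, L7 (2).
The two groups share no amino acid, so total = 1 + 2 = 3.

3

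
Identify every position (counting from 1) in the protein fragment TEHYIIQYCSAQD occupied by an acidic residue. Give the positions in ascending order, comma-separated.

2, 13

The acidic residues are Asp (D) and Glu (E), whose side chains end in a carboxylate group.
Matching residues: E2, D13.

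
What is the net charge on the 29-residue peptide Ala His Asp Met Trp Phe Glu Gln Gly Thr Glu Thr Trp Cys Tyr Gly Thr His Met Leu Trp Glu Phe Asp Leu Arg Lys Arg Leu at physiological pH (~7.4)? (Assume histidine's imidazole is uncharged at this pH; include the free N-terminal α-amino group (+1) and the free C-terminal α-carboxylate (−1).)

The side chains ionized at physiological pH are Lys/Arg (+1) and Asp/Glu (−1); with His treated as neutral, nothing else contributes.
Positive (K, R): Arg26, Lys27, Arg28 → +3.
Negative (D, E): Asp3, Glu7, Glu11, Glu22, Asp24 → −5.
The N-terminus (+1) and C-terminus (−1) cancel.
Net charge = (+3) + (−5) = −2.

-2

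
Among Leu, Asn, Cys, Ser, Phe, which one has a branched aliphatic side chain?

Valine (V), leucine (L), and isoleucine (I) are the branched-chain amino acids.
Of the listed options, only Leu belongs to this group.

Leu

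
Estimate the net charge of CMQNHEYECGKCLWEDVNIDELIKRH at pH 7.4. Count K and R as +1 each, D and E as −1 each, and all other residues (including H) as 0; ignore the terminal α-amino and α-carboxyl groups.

-3

Positive (K, R): K11, K24, R25 → +3.
Negative (D, E): E6, E8, E15, D16, D20, E21 → −6.
Net charge = (+3) + (−6) = −3.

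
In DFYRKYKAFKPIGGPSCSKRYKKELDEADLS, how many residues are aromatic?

5

Phenylalanine (F), tryptophan (W), and tyrosine (Y) have aromatic ring side chains.
Matching residues: F2, Y3, Y6, F9, Y21.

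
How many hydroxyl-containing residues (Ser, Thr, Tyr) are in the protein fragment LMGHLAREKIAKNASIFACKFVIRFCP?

1

Matching residues: S15.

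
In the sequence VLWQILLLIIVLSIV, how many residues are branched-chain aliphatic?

Valine (V), leucine (L), and isoleucine (I) are the branched-chain amino acids.
Matching residues: V1, L2, I5, L6, L7, L8, I9, I10, V11, L12, I14, V15.

12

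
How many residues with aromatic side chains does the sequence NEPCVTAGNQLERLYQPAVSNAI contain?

1

Phenylalanine (F), tryptophan (W), and tyrosine (Y) have aromatic ring side chains.
Matching residues: Y15.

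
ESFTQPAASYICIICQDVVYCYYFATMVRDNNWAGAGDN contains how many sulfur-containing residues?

4

Only Cys (C) and Met (M) have a sulfur atom in the side chain.
Matching residues: C12, C15, C21, M27.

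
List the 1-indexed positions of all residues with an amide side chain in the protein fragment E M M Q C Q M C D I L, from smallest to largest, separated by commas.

4, 6

The amide-side-chain residues are Asn (N) and Gln (Q).
Matching residues: Q4, Q6.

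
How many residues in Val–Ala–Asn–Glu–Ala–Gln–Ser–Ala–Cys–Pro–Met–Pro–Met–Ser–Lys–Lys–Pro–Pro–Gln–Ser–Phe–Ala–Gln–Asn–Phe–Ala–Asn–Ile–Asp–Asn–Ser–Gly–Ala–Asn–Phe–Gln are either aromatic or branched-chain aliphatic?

Aromatic: F, W, Y. Branched-chain aliphatic: I, L, V.
Aromatic residues here: Phe21, Phe25, Phe35 (3).
Branched-chain aliphatic residues here: Val1, Ile28 (2).
The two groups share no amino acid, so total = 3 + 2 = 5.

5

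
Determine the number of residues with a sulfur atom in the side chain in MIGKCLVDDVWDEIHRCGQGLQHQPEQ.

3

Cysteine (C, thiol) and methionine (M, thioether) are the two sulfur-containing amino acids.
Matching residues: M1, C5, C17.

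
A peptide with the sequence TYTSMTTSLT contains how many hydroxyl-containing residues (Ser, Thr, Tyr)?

8

Matching residues: T1, Y2, T3, S4, T6, T7, S8, T10.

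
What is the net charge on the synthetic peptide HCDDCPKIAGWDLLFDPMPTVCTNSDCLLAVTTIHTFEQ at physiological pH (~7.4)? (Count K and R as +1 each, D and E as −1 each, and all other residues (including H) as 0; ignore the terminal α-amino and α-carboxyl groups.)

Positive (K, R): K7 → +1.
Negative (D, E): D3, D4, D12, D16, D26, E38 → −6.
Net charge = (+1) + (−6) = −5.

-5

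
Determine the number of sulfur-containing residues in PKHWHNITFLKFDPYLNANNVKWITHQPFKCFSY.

The sulfur-bearing residues are cysteine (–SH) and methionine (–S–CH₃).
Matching residues: C31.

1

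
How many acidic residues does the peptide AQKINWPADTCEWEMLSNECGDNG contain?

Only D (aspartate) and E (glutamate) carry a side-chain carboxylic acid.
Matching residues: D9, E12, E14, E19, D22.

5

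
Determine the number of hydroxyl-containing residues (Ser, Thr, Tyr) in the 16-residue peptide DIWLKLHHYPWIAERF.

Matching residues: Y9.

1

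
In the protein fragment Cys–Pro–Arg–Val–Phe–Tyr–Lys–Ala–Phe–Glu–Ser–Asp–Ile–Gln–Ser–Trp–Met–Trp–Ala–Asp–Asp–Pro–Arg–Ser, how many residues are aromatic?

5

F, W, and Y each carry an aromatic ring on the side chain.
Matching residues: Phe5, Tyr6, Phe9, Trp16, Trp18.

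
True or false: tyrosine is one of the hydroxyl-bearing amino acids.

True

The –OH-bearing residues are Ser, Thr (aliphatic alcohols), and Tyr (phenol).
Tyrosine is in this group.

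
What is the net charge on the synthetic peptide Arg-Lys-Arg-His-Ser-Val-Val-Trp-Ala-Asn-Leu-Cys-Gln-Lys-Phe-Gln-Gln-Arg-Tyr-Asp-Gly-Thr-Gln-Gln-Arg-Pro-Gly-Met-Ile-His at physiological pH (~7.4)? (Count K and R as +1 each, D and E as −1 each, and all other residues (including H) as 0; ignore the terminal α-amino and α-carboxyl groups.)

+5

Positive (K, R): Arg1, Lys2, Arg3, Lys14, Arg18, Arg25 → +6.
Negative (D, E): Asp20 → −1.
Net charge = (+6) + (−1) = +5.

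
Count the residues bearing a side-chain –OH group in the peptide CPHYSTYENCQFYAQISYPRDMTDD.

The –OH-bearing residues are Ser, Thr (aliphatic alcohols), and Tyr (phenol).
Matching residues: Y4, S5, T6, Y7, Y13, S17, Y18, T23.

8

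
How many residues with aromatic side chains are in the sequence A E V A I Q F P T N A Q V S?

Phenylalanine (F), tryptophan (W), and tyrosine (Y) have aromatic ring side chains.
Matching residues: F7.

1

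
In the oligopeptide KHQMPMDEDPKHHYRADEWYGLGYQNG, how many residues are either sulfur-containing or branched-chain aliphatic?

3

Sulfur-containing: C, M. Branched-chain aliphatic: I, L, V.
Sulfur-containing residues here: M4, M6 (2).
Branched-chain aliphatic residues here: L22 (1).
The two groups share no amino acid, so total = 2 + 1 = 3.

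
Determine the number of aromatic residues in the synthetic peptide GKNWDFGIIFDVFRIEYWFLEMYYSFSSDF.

11

The aromatic amino acids are Phe (F, benzyl), Trp (W, indole), and Tyr (Y, phenol).
Matching residues: W4, F6, F10, F13, Y17, W18, F19, Y23, Y24, F26, F30.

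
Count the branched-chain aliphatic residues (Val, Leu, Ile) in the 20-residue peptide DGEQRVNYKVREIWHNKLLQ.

5

Matching residues: V6, V10, I13, L18, L19.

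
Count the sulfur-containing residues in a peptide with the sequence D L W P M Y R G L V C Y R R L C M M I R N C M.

Only Cys (C) and Met (M) have a sulfur atom in the side chain.
Matching residues: M5, C11, C16, M17, M18, C22, M23.

7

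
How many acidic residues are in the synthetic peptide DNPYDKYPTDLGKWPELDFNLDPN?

The acidic residues are Asp (D) and Glu (E), whose side chains end in a carboxylate group.
Matching residues: D1, D5, D10, E16, D18, D22.

6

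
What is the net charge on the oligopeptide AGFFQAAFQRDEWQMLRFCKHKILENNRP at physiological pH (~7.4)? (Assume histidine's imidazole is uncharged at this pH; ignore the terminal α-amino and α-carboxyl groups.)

+2

The side chains ionized at physiological pH are Lys/Arg (+1) and Asp/Glu (−1); with His treated as neutral, nothing else contributes.
Positive (K, R): R10, R17, K20, K22, R28 → +5.
Negative (D, E): D11, E12, E25 → −3.
Net charge = (+5) + (−3) = +2.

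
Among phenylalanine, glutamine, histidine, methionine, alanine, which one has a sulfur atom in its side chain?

methionine

Only Cys (C) and Met (M) have a sulfur atom in the side chain.
Of the listed options, only methionine belongs to this group.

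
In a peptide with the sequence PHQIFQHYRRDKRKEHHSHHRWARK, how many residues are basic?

K, R, and H are the three residues with basic side chains (ε-amine, guanidinium, and imidazole respectively).
Matching residues: H2, H7, R9, R10, K12, R13, K14, H16, H17, H19, H20, R21, R24, K25.

14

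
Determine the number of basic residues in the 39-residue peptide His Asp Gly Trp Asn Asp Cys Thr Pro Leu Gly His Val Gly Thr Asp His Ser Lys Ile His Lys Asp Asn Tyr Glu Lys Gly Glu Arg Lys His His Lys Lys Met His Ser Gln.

Lysine (K), arginine (R), and histidine (H) have basic, nitrogen-containing side chains.
Matching residues: His1, His12, His17, Lys19, His21, Lys22, Lys27, Arg30, Lys31, His32, His33, Lys34, Lys35, His37.

14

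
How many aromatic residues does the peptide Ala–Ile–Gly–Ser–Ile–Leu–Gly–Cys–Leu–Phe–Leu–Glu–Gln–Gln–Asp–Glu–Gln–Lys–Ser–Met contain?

1

Phenylalanine (F), tryptophan (W), and tyrosine (Y) have aromatic ring side chains.
Matching residues: Phe10.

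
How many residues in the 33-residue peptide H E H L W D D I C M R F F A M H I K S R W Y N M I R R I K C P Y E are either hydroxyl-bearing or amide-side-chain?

4

Hydroxyl-bearing: S, T, Y. Amide-side-chain: N, Q.
Hydroxyl-bearing residues here: S19, Y22, Y32 (3).
Amide-side-chain residues here: N23 (1).
The two groups share no amino acid, so total = 3 + 1 = 4.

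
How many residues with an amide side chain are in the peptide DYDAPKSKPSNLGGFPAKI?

Asparagine (N) and glutamine (Q) have uncharged amide side chains.
Matching residues: N11.

1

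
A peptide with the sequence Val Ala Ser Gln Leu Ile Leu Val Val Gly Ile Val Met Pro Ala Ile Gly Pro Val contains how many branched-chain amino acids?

Valine (V), leucine (L), and isoleucine (I) are the branched-chain amino acids.
Matching residues: Val1, Leu5, Ile6, Leu7, Val8, Val9, Ile11, Val12, Ile16, Val19.

10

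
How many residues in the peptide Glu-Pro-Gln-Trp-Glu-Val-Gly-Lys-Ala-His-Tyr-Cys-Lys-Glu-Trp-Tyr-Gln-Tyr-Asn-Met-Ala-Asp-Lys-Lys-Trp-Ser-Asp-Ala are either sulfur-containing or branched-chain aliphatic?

3

Sulfur-containing: C, M. Branched-chain aliphatic: I, L, V.
Sulfur-containing residues here: Cys12, Met20 (2).
Branched-chain aliphatic residues here: Val6 (1).
The two groups share no amino acid, so total = 2 + 1 = 3.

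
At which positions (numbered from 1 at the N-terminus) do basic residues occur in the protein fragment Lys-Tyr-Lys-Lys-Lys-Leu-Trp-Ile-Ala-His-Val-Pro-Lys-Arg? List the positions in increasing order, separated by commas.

1, 3, 4, 5, 10, 13, 14

The basic amino acids are Lys (K), Arg (R), and His (H).
Matching residues: Lys1, Lys3, Lys4, Lys5, His10, Lys13, Arg14.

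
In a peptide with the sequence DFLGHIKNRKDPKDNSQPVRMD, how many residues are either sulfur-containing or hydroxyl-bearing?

2

Sulfur-containing: C, M. Hydroxyl-bearing: S, T, Y.
Sulfur-containing residues here: M21 (1).
Hydroxyl-bearing residues here: S16 (1).
The two groups share no amino acid, so total = 1 + 1 = 2.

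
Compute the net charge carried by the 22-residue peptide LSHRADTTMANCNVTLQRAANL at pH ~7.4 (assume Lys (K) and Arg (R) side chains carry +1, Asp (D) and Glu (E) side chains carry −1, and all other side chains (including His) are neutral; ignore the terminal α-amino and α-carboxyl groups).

+1

Positive (K, R): R4, R18 → +2.
Negative (D, E): D6 → −1.
Net charge = (+2) + (−1) = +1.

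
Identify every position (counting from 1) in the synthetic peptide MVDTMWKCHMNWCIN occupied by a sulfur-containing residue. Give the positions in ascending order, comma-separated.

The sulfur-bearing residues are cysteine (–SH) and methionine (–S–CH₃).
Matching residues: M1, M5, C8, M10, C13.

1, 5, 8, 10, 13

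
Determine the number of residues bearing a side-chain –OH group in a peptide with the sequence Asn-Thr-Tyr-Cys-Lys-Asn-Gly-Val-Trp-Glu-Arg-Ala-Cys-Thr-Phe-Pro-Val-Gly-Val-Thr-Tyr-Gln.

S, T, and Y are the three residues with a side-chain hydroxyl.
Matching residues: Thr2, Tyr3, Thr14, Thr20, Tyr21.

5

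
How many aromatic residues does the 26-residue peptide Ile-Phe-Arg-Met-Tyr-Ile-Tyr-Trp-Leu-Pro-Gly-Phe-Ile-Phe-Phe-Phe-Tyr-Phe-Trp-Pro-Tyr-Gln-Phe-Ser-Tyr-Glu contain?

14

The aromatic amino acids are Phe (F, benzyl), Trp (W, indole), and Tyr (Y, phenol).
Matching residues: Phe2, Tyr5, Tyr7, Trp8, Phe12, Phe14, Phe15, Phe16, Tyr17, Phe18, Trp19, Tyr21, Phe23, Tyr25.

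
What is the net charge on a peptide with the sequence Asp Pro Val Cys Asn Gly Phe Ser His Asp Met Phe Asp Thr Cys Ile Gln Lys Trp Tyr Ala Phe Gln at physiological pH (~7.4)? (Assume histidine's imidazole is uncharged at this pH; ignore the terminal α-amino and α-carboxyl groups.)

-2

Near pH 7.4, K and R contribute +1 each, D and E contribute −1 each, and every other side chain (His included, as stated) is uncharged.
Positive (K, R): Lys18 → +1.
Negative (D, E): Asp1, Asp10, Asp13 → −3.
Net charge = (+1) + (−3) = −2.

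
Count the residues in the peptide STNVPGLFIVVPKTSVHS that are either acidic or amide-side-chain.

Acidic: D, E. Amide-side-chain: N, Q.
Acidic residues here: none (0).
Amide-side-chain residues here: N3 (1).
The two groups share no amino acid, so total = 0 + 1 = 1.

1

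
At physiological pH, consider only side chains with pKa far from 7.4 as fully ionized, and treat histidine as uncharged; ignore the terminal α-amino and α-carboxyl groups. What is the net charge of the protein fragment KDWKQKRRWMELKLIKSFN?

Near pH 7.4, K and R contribute +1 each, D and E contribute −1 each, and every other side chain (His included, as stated) is uncharged.
Positive (K, R): K1, K4, K6, R7, R8, K13, K16 → +7.
Negative (D, E): D2, E11 → −2.
Net charge = (+7) + (−2) = +5.

+5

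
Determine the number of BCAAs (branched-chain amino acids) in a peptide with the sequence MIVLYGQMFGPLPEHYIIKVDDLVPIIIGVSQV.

14

The BCAAs are Val, Leu, and Ile — aliphatic side chains with a branch point.
Matching residues: I2, V3, L4, L12, I17, I18, V20, L23, V24, I26, I27, I28, V30, V33.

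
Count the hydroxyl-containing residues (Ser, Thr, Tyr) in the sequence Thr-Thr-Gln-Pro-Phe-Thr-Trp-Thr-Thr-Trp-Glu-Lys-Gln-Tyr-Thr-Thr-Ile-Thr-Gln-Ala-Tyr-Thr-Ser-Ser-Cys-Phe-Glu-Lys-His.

13

Matching residues: Thr1, Thr2, Thr6, Thr8, Thr9, Tyr14, Thr15, Thr16, Thr18, Tyr21, Thr22, Ser23, Ser24.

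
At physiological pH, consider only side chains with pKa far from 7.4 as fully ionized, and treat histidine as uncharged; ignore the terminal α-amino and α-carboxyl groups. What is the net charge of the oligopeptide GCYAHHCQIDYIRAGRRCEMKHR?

The side chains ionized at physiological pH are Lys/Arg (+1) and Asp/Glu (−1); with His treated as neutral, nothing else contributes.
Positive (K, R): R13, R16, R17, K21, R23 → +5.
Negative (D, E): D10, E19 → −2.
Net charge = (+5) + (−2) = +3.

+3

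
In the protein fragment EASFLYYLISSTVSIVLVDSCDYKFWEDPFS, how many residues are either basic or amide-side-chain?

1

Basic: H, K, R. Amide-side-chain: N, Q.
Basic residues here: K24 (1).
Amide-side-chain residues here: none (0).
The two groups share no amino acid, so total = 1 + 0 = 1.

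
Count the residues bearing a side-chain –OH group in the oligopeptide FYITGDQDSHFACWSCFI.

Serine (S), threonine (T), and tyrosine (Y) each carry a hydroxyl group on the side chain.
Matching residues: Y2, T4, S9, S15.

4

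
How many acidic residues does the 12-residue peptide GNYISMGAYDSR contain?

1

Only D (aspartate) and E (glutamate) carry a side-chain carboxylic acid.
Matching residues: D10.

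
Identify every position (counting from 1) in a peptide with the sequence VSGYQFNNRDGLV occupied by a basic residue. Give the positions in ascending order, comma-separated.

9

K, R, and H are the three residues with basic side chains (ε-amine, guanidinium, and imidazole respectively).
Matching residues: R9.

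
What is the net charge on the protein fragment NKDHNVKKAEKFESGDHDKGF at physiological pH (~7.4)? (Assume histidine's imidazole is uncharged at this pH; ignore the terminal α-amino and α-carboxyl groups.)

Near pH 7.4, K and R contribute +1 each, D and E contribute −1 each, and every other side chain (His included, as stated) is uncharged.
Positive (K, R): K2, K7, K8, K11, K19 → +5.
Negative (D, E): D3, E10, E13, D16, D18 → −5.
Net charge = (+5) + (−5) = 0.

0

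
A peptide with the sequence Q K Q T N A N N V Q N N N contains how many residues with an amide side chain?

Only N (asparagine) and Q (glutamine) carry a side-chain carboxamide.
Matching residues: Q1, Q3, N5, N7, N8, Q10, N11, N12, N13.

9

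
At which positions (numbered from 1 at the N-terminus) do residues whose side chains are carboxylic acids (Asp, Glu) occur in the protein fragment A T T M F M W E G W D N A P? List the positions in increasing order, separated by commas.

Matching residues: E8, D11.

8, 11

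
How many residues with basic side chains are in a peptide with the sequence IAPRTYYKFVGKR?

The basic amino acids are Lys (K), Arg (R), and His (H).
Matching residues: R4, K8, K12, R13.

4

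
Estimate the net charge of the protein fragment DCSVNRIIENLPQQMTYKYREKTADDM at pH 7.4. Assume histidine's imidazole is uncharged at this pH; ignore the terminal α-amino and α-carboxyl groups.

-1

Near pH 7.4, K and R contribute +1 each, D and E contribute −1 each, and every other side chain (His included, as stated) is uncharged.
Positive (K, R): R6, K18, R20, K22 → +4.
Negative (D, E): D1, E9, E21, D25, D26 → −5.
Net charge = (+4) + (−5) = −1.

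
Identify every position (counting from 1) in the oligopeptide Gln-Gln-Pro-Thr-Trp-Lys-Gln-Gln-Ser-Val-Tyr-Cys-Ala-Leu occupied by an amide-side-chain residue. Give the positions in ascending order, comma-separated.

The amide-side-chain residues are Asn (N) and Gln (Q).
Matching residues: Gln1, Gln2, Gln7, Gln8.

1, 2, 7, 8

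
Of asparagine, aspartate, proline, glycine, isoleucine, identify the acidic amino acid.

The acidic residues are Asp (D) and Glu (E), whose side chains end in a carboxylate group.
Of the listed options, only aspartate belongs to this group.

aspartate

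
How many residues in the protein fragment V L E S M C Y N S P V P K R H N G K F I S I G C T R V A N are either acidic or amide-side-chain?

Acidic: D, E. Amide-side-chain: N, Q.
Acidic residues here: E3 (1).
Amide-side-chain residues here: N8, N16, N29 (3).
The two groups share no amino acid, so total = 1 + 3 = 4.

4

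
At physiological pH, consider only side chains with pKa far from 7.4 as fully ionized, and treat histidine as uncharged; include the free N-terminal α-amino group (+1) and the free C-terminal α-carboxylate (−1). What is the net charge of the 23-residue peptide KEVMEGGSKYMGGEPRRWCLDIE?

Near pH 7.4, K and R contribute +1 each, D and E contribute −1 each, and every other side chain (His included, as stated) is uncharged.
Positive (K, R): K1, K9, R16, R17 → +4.
Negative (D, E): E2, E5, E14, D21, E23 → −5.
The N-terminus (+1) and C-terminus (−1) cancel.
Net charge = (+4) + (−5) = −1.

-1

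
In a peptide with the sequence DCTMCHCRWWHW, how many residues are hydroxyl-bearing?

1

S, T, and Y are the three residues with a side-chain hydroxyl.
Matching residues: T3.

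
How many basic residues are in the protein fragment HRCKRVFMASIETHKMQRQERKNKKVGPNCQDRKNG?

13

Lysine (K), arginine (R), and histidine (H) have basic, nitrogen-containing side chains.
Matching residues: H1, R2, K4, R5, H14, K15, R18, R21, K22, K24, K25, R33, K34.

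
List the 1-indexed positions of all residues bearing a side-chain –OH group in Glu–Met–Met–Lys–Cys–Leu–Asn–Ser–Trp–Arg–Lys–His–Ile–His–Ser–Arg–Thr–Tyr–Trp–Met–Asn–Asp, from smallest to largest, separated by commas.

8, 15, 17, 18

The –OH-bearing residues are Ser, Thr (aliphatic alcohols), and Tyr (phenol).
Matching residues: Ser8, Ser15, Thr17, Tyr18.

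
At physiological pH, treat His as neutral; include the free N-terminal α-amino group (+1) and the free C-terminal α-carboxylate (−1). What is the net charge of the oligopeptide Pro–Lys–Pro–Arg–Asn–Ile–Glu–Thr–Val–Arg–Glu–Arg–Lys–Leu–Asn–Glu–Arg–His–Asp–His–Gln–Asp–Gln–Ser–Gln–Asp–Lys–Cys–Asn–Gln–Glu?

0

Near pH 7.4, K and R contribute +1 each, D and E contribute −1 each, and every other side chain (His included, as stated) is uncharged.
Positive (K, R): Lys2, Arg4, Arg10, Arg12, Lys13, Arg17, Lys27 → +7.
Negative (D, E): Glu7, Glu11, Glu16, Asp19, Asp22, Asp26, Glu31 → −7.
The N-terminus (+1) and C-terminus (−1) cancel.
Net charge = (+7) + (−7) = 0.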